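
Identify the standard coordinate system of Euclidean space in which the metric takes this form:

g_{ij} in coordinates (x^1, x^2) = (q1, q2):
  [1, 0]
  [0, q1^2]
The line element ds^2 = dq1^2 + q1^2 dq2^2 is dr^2 + r^2 dθ^2 with q1 = r, q2 = θ.
polar coordinates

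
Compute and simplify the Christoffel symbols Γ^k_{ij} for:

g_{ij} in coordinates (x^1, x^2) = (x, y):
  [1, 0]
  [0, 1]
Using Γ^k_{ij} = (1/2) g^{km} (∂_i g_{mj} + ∂_j g_{mi} - ∂_m g_{ij}); the metric is diagonal, so only the m = k term contributes.
Every metric component is constant, so all ∂_m g_{ij} = 0 and every Christoffel symbol vanishes.
All Christoffel symbols are zero.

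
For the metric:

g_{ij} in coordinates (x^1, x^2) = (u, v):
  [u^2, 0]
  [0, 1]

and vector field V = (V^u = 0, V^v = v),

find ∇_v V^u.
Non-zero Christoffel symbols:
Γ^u_{u u} = 1/u
∇_v V^u = ∂_v V^u + Γ^u_{v j} V^j
  = (0) + (0)(0) + (0)(v)
  = 0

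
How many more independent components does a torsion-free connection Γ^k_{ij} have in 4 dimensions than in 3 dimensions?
Independent components in n dimensions: n × n(n+1)/2 = n^2(n+1)/2.
4D: 4 × 10 = 40
3D: 3 × 6 = 18
Difference = 40 - 18 = 22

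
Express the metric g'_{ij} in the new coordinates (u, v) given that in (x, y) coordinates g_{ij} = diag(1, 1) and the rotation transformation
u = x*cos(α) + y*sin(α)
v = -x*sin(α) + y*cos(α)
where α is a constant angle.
Invert the transformation: x = u*cos(α) - v*sin(α), y = u*sin(α) + v*cos(α)
g'_{ij} = (∂x^k/∂x'^i)(∂x^l/∂x'^j) g_{kl}; with g_{kl} = δ_{kl} this is Σ_k (∂x^k/∂x'^i)(∂x^k/∂x'^j).
Jacobian: ∂x/∂u = cos(α), ∂x/∂v = -sin(α), ∂y/∂u = sin(α), ∂y/∂v = cos(α)
g'_{uu} = (cos(α))(cos(α)) + (sin(α))(sin(α)) = 1
g'_{uv} = (cos(α))(-sin(α)) + (sin(α))(cos(α)) = 0
g'_{vv} = (-sin(α))(-sin(α)) + (cos(α))(cos(α)) = 1
g'_{ij} = diag(1, 1)
The Euclidean metric is invariant under rotations.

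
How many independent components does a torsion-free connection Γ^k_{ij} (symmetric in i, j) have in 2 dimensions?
Γ^k_{ij} has n choices for the upper index and n(n+1)/2 independent symmetric lower index pairs.
Total = 2 × 2×3/2 = 2 × 3 = 6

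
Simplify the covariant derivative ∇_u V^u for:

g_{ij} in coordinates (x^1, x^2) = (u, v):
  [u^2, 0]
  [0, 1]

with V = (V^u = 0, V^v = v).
Non-zero Christoffel symbols:
Γ^u_{u u} = 1/u
∇_u V^u = ∂_u V^u + Γ^u_{u j} V^j
  = (0) + (1/u)(0) + (0)(v)
  = 0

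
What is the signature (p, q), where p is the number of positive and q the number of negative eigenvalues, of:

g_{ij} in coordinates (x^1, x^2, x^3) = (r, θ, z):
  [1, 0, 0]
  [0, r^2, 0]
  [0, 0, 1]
The metric is diagonal, so its eigenvalues are the diagonal entries: 1, r^2, 1 (at a generic point, where coordinate-dependent entries are positive).
3 positive, 0 negative.
(3, 0) - Riemannian (positive definite)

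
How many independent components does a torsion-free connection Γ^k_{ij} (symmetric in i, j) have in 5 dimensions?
Γ^k_{ij} has n choices for the upper index and n(n+1)/2 independent symmetric lower index pairs.
Total = 5 × 5×6/2 = 5 × 15 = 75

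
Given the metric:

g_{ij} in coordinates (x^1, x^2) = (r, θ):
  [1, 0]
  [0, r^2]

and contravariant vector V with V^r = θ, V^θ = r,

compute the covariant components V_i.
V_i = g_{ij} V^j:
V_r = (1)(θ) + (0)(r) = θ
V_θ = (0)(θ) + (r^2)(r) = r^3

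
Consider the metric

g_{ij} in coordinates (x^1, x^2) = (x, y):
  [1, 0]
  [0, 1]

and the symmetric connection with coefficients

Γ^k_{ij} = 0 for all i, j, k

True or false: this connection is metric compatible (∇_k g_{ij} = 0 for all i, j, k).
Using ∇_k g_{ij} = ∂_k g_{ij} - Γ^m_{ki} g_{mj} - Γ^m_{kj} g_{im}:
e.g. ∇_x g_{xy} = (0) - (0) - (0) = 0
Every component ∇_k g_{ij} vanishes: the connection is metric compatible.
True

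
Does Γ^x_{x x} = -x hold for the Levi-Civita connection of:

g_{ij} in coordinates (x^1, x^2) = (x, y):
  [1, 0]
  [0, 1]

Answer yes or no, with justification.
Γ^x_{x x} = (1/2) g^{xx} (∂_x g_{xx} + ∂_x g_{xx} - ∂_x g_{xx}) = (1/2)(1)((0) + (0) - (0)) = 0
This differs from the proposed value -x.
No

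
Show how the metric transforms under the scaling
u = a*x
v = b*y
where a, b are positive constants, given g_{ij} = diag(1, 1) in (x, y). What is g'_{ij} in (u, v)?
Invert the transformation: x = u/a, y = v/b
g'_{ij} = (∂x^k/∂x'^i)(∂x^l/∂x'^j) g_{kl}; with g_{kl} = δ_{kl} this is Σ_k (∂x^k/∂x'^i)(∂x^k/∂x'^j).
Jacobian: ∂x/∂u = 1/a, ∂x/∂v = 0, ∂y/∂u = 0, ∂y/∂v = 1/b
g'_{uu} = (1/a)(1/a) + (0)(0) = 1/a^2
g'_{uv} = (1/a)(0) + (0)(1/b) = 0
g'_{vv} = (0)(0) + (1/b)(1/b) = 1/b^2
g'_{ij} = diag(1/a^2, 1/b^2)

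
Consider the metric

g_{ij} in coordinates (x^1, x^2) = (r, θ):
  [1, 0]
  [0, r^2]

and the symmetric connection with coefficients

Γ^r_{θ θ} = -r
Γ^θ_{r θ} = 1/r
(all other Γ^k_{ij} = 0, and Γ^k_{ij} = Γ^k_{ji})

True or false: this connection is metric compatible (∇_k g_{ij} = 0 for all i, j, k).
Using ∇_k g_{ij} = ∂_k g_{ij} - Γ^m_{ki} g_{mj} - Γ^m_{kj} g_{im}:
e.g. ∇_r g_{θθ} = (2*r) - (r) - (r) = 0
Every component ∇_k g_{ij} vanishes: the connection is metric compatible.
True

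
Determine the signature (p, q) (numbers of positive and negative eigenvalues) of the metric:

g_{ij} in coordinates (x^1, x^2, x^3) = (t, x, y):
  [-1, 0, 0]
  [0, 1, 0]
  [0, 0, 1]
The metric is diagonal, so its eigenvalues are the diagonal entries: -1, 1, 1 (at a generic point, where coordinate-dependent entries are positive).
2 positive, 1 negative.
(2, 1) - Lorentzian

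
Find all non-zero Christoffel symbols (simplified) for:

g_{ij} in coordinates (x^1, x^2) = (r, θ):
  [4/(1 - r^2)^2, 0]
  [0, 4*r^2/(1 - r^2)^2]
Using Γ^k_{ij} = (1/2) g^{km} (∂_i g_{mj} + ∂_j g_{mi} - ∂_m g_{ij}); the metric is diagonal, so only the m = k term contributes.
Non-zero symbols (using the symmetry Γ^k_{ij} = Γ^k_{ji}):
Γ^r_{r r} = (1/2) g^{rr} (∂_r g_{rr} + ∂_r g_{rr} - ∂_r g_{rr}) = (1/2)((1 - r^2)^2/4)((16*r/(1 - r^2)^3) + (16*r/(1 - r^2)^3) - (16*r/(1 - r^2)^3)) = 2*r/(1 - r^2)
Γ^r_{θ θ} = (1/2) g^{rr} (∂_θ g_{rθ} + ∂_θ g_{rθ} - ∂_r g_{θθ}) = (1/2)((1 - r^2)^2/4)((0) + (0) - (-8*(r^3 + r)/(r^2 - 1)^3)) = (r^3 + r)/(r^2 - 1)
Γ^θ_{r θ} = (1/2) g^{θθ} (∂_r g_{θθ} + ∂_θ g_{θr} - ∂_θ g_{rθ}) = (1/2)((1 - r^2)^2/(4*r^2))((-8*(r^3 + r)/(r^2 - 1)^3) + (0) - (0)) = (-r^2 - 1)/(r^3 - r)
All other Christoffel symbols are zero.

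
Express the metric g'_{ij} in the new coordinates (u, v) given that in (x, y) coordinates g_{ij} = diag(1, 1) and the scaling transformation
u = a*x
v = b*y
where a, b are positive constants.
Invert the transformation: x = u/a, y = v/b
g'_{ij} = (∂x^k/∂x'^i)(∂x^l/∂x'^j) g_{kl}; with g_{kl} = δ_{kl} this is Σ_k (∂x^k/∂x'^i)(∂x^k/∂x'^j).
Jacobian: ∂x/∂u = 1/a, ∂x/∂v = 0, ∂y/∂u = 0, ∂y/∂v = 1/b
g'_{uu} = (1/a)(1/a) + (0)(0) = 1/a^2
g'_{uv} = (1/a)(0) + (0)(1/b) = 0
g'_{vv} = (0)(0) + (1/b)(1/b) = 1/b^2
g'_{ij} = diag(1/a^2, 1/b^2)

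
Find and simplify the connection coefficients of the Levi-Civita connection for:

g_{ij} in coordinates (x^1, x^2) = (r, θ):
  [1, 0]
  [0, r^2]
Using Γ^k_{ij} = (1/2) g^{km} (∂_i g_{mj} + ∂_j g_{mi} - ∂_m g_{ij}); the metric is diagonal, so only the m = k term contributes.
Non-zero symbols (using the symmetry Γ^k_{ij} = Γ^k_{ji}):
Γ^r_{θ θ} = (1/2) g^{rr} (∂_θ g_{rθ} + ∂_θ g_{rθ} - ∂_r g_{θθ}) = (1/2)(1)((0) + (0) - (2*r)) = -r
Γ^θ_{r θ} = (1/2) g^{θθ} (∂_r g_{θθ} + ∂_θ g_{θr} - ∂_θ g_{rθ}) = (1/2)(1/r^2)((2*r) + (0) - (0)) = 1/r
All other Christoffel symbols are zero.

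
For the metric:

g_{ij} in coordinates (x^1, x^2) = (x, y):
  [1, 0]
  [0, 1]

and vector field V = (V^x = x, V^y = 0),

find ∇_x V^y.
All Christoffel symbols are zero.
∇_x V^y = ∂_x V^y + Γ^y_{x j} V^j
  = (0) + (0)(x) + (0)(0)
  = 0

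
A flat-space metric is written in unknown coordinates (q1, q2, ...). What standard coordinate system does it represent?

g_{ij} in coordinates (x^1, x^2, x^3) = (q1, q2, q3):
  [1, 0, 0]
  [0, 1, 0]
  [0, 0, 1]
All components are constant and the metric is the identity, i.e. orthonormal rectilinear coordinates.
Cartesian (3D) coordinates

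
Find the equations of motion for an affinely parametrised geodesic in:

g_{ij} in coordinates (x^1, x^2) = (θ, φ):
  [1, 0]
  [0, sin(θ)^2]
Geodesic equation: d^2x^k/dλ^2 + Γ^k_{ij} (dx^i/dλ)(dx^j/dλ) = 0.
Non-zero Christoffel symbols:
Γ^θ_{φ φ} = -sin(2*θ)/2
Γ^φ_{θ φ} = 1/tan(θ)
Substituting (the symmetric pair Γ^k_{ij}, Γ^k_{ji} combines into a factor 2):
d^2θ/dλ^2 - (sin(2*θ)/2) (dφ/dλ)^2 = 0
d^2φ/dλ^2 + (2/tan(θ)) (dθ/dλ)(dφ/dλ) = 0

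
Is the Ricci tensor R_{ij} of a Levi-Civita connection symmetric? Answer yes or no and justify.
R_{ij} = R^k_{ikj}; the pair symmetry R_{kilj} = R_{ljki} gives R_{ij} = R_{ji}.
Yes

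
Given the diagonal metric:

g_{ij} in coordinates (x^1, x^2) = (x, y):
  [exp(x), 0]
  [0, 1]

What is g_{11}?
With x^1 = x, x^2 = y, g_{11} = g_{xx} is the row-1, column-1 entry of the matrix.
g_{11} = exp(x)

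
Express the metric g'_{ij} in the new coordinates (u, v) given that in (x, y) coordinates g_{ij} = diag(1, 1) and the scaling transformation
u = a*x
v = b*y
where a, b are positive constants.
Invert the transformation: x = u/a, y = v/b
g'_{ij} = (∂x^k/∂x'^i)(∂x^l/∂x'^j) g_{kl}; with g_{kl} = δ_{kl} this is Σ_k (∂x^k/∂x'^i)(∂x^k/∂x'^j).
Jacobian: ∂x/∂u = 1/a, ∂x/∂v = 0, ∂y/∂u = 0, ∂y/∂v = 1/b
g'_{uu} = (1/a)(1/a) + (0)(0) = 1/a^2
g'_{uv} = (1/a)(0) + (0)(1/b) = 0
g'_{vv} = (0)(0) + (1/b)(1/b) = 1/b^2
g'_{ij} = diag(1/a^2, 1/b^2)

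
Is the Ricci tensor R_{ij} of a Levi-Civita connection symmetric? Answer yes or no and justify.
R_{ij} = R^k_{ikj}; the pair symmetry R_{kilj} = R_{ljki} gives R_{ij} = R_{ji}.
Yes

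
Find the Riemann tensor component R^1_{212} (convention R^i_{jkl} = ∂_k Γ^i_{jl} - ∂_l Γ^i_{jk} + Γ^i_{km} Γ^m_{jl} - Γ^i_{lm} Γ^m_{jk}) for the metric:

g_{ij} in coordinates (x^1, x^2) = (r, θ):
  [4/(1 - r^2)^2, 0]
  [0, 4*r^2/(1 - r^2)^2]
Non-zero Christoffel symbols (Γ^k_{ij} = Γ^k_{ji}):
Γ^r_{r r} = 2*r/(1 - r^2)
Γ^r_{θ θ} = (r^3 + r)/(r^2 - 1)
Γ^θ_{r θ} = (-r^2 - 1)/(r^3 - r)
R^r_{θ r θ} = ∂_r Γ^r_{θ θ} - ∂_θ Γ^r_{θ r} + Γ^r_{r m} Γ^m_{θ θ} - Γ^r_{θ m} Γ^m_{θ r}
  = ((r^4 - 4*r^2 - 1)/(r^2 - 1)^2) - (0) + (-2*r^2*(r^2 + 1)/(r^2 - 1)^2) - (-(r^2 + 1)^2/(r^2 - 1)^2) = -4*r^2/(r^2 - 1)^2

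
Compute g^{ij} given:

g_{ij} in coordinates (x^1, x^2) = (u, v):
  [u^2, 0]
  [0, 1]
The metric is diagonal, so g^{ij} is diagonal with entries 1/g_{ii}: diag(1/(u^2), 1).
g^{ij}:
  [1/u^2, 0]
  [0, 1]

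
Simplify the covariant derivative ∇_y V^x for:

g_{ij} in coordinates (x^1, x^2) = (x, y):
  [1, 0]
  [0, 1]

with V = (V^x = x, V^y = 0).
All Christoffel symbols are zero.
∇_y V^x = ∂_y V^x + Γ^x_{y j} V^j
  = (0) + (0)(x) + (0)(0)
  = 0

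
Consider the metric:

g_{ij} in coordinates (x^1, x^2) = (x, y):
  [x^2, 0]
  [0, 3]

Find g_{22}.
With x^1 = x, x^2 = y, g_{22} = g_{yy} is the row-2, column-2 entry of the matrix.
g_{22} = 3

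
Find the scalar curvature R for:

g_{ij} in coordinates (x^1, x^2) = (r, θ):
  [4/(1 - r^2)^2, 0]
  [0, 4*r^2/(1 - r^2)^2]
Non-zero Christoffel symbols (Γ^k_{ij} = Γ^k_{ji}):
Γ^r_{r r} = 2*r/(1 - r^2)
Γ^r_{θ θ} = (r^3 + r)/(r^2 - 1)
Γ^θ_{r θ} = (-r^2 - 1)/(r^3 - r)
Ricci tensor (R_{ij} = R^k_{ikj}): R_{rr} = -4/(r^2 - 1)^2, R_{rθ} = 0, R_{θθ} = -4*r^2/(r^2 - 1)^2
Inverse metric: g^{rr} = (1 - r^2)^2/4, g^{θθ} = (1 - r^2)^2/(4*r^2)
R = g^{ij} R_{ij} = ((1 - r^2)^2/4)(-4/(r^2 - 1)^2) + ((1 - r^2)^2/(4*r^2))(-4*r^2/(r^2 - 1)^2) = -2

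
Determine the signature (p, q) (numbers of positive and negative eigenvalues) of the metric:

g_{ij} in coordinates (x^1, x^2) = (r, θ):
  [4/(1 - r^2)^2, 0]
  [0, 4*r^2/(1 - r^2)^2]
The metric is diagonal, so its eigenvalues are the diagonal entries: 4/(1 - r^2)^2, 4*r^2/(1 - r^2)^2 (at a generic point, where coordinate-dependent entries are positive).
2 positive, 0 negative.
(2, 0) - Riemannian (positive definite)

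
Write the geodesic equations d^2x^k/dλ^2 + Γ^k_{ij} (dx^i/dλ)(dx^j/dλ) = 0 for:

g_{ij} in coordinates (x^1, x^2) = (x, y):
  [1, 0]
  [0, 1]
Geodesic equation: d^2x^k/dλ^2 + Γ^k_{ij} (dx^i/dλ)(dx^j/dλ) = 0.
All Christoffel symbols vanish, so the geodesics are straight lines:
d^2x/dλ^2 = 0
d^2y/dλ^2 = 0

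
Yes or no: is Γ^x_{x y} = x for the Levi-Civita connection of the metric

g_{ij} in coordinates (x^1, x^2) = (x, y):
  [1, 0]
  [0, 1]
Γ^x_{x y} = (1/2) g^{xx} (∂_x g_{xy} + ∂_y g_{xx} - ∂_x g_{xy}) = (1/2)(1)((0) + (0) - (0)) = 0
This differs from the proposed value x.
No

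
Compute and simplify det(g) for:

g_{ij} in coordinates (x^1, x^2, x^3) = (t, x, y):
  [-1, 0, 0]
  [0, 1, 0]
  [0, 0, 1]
Diagonal metric: det(g) = g_{11}·g_{22}·g_{33}
= (-1)·(1)·(1)
det(g) = -1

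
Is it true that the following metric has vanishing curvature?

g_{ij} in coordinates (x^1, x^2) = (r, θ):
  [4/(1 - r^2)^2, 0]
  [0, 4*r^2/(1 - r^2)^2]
Non-zero Christoffel symbols:
Γ^r_{r r} = 2*r/(1 - r^2)
Γ^r_{θ θ} = (r^3 + r)/(r^2 - 1)
Γ^θ_{r θ} = (-r^2 - 1)/(r^3 - r)
Ricci tensor: R_{rr} = -4/(r^2 - 1)^2, R_{rθ} = 0, R_{θθ} = -4*r^2/(r^2 - 1)^2
The Ricci tensor is non-zero, so the Riemann tensor is non-zero: not flat.
No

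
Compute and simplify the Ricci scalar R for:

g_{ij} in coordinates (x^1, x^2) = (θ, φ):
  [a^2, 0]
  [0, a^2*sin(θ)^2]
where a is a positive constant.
Non-zero Christoffel symbols (Γ^k_{ij} = Γ^k_{ji}):
Γ^θ_{φ φ} = -sin(2*θ)/2
Γ^φ_{θ φ} = 1/tan(θ)
Ricci tensor (R_{ij} = R^k_{ikj}): R_{θθ} = 1, R_{θφ} = 0, R_{φφ} = sin(θ)^2
Inverse metric: g^{θθ} = 1/a^2, g^{φφ} = 1/(a^2*sin(θ)^2)
R = g^{ij} R_{ij} = (1/a^2)(1) + (1/(a^2*sin(θ)^2))(sin(θ)^2) = 2/a^2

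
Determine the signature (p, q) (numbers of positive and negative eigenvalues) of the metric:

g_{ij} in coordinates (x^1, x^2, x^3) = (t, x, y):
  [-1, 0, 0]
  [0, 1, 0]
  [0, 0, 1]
The metric is diagonal, so its eigenvalues are the diagonal entries: -1, 1, 1 (at a generic point, where coordinate-dependent entries are positive).
2 positive, 1 negative.
(2, 1) - Lorentzian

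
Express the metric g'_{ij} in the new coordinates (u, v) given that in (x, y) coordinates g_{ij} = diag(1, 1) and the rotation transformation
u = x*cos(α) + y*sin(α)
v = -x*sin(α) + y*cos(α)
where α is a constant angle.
Invert the transformation: x = u*cos(α) - v*sin(α), y = u*sin(α) + v*cos(α)
g'_{ij} = (∂x^k/∂x'^i)(∂x^l/∂x'^j) g_{kl}; with g_{kl} = δ_{kl} this is Σ_k (∂x^k/∂x'^i)(∂x^k/∂x'^j).
Jacobian: ∂x/∂u = cos(α), ∂x/∂v = -sin(α), ∂y/∂u = sin(α), ∂y/∂v = cos(α)
g'_{uu} = (cos(α))(cos(α)) + (sin(α))(sin(α)) = 1
g'_{uv} = (cos(α))(-sin(α)) + (sin(α))(cos(α)) = 0
g'_{vv} = (-sin(α))(-sin(α)) + (cos(α))(cos(α)) = 1
g'_{ij} = diag(1, 1)
The Euclidean metric is invariant under rotations.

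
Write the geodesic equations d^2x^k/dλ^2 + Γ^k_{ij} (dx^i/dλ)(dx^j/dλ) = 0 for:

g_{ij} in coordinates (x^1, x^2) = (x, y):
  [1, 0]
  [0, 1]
Geodesic equation: d^2x^k/dλ^2 + Γ^k_{ij} (dx^i/dλ)(dx^j/dλ) = 0.
All Christoffel symbols vanish, so the geodesics are straight lines:
d^2x/dλ^2 = 0
d^2y/dλ^2 = 0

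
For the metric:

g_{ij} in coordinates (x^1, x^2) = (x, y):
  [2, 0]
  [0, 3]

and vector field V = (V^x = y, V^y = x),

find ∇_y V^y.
All Christoffel symbols are zero.
∇_y V^y = ∂_y V^y + Γ^y_{y j} V^j
  = (0) + (0)(y) + (0)(x)
  = 0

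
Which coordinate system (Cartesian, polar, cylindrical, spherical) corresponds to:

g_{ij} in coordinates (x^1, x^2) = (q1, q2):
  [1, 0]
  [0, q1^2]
The line element ds^2 = dq1^2 + q1^2 dq2^2 is dr^2 + r^2 dθ^2 with q1 = r, q2 = θ.
polar coordinates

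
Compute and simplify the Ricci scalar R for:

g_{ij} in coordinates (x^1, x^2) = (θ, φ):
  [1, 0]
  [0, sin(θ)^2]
Non-zero Christoffel symbols (Γ^k_{ij} = Γ^k_{ji}):
Γ^θ_{φ φ} = -sin(2*θ)/2
Γ^φ_{θ φ} = 1/tan(θ)
Ricci tensor (R_{ij} = R^k_{ikj}): R_{θθ} = 1, R_{θφ} = 0, R_{φφ} = sin(θ)^2
Inverse metric: g^{θθ} = 1, g^{φφ} = 1/sin(θ)^2
R = g^{ij} R_{ij} = (1)(1) + (1/sin(θ)^2)(sin(θ)^2) = 2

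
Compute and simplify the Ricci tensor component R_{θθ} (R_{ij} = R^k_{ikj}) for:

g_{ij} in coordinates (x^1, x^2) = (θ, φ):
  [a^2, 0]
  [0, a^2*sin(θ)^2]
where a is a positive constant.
Non-zero Christoffel symbols (Γ^k_{ij} = Γ^k_{ji}):
Γ^θ_{φ φ} = -sin(2*θ)/2
Γ^φ_{θ φ} = 1/tan(θ)
R^θ_{θ θ θ} = 0 (a repeated index in an antisymmetric pair)
R^φ_{θ φ θ} = ∂_φ Γ^φ_{θ θ} - ∂_θ Γ^φ_{θ φ} + Γ^φ_{φ m} Γ^m_{θ θ} - Γ^φ_{θ m} Γ^m_{θ φ}
  = (0) - (-1/sin(θ)^2) + (0) - (1/tan(θ)^2) = 1
R_{θθ} = R^θ_{θ θ θ} + R^φ_{θ φ θ} = (0) + (1) = 1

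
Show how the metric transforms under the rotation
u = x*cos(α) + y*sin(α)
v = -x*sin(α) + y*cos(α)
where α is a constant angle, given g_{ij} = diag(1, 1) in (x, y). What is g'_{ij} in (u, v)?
Invert the transformation: x = u*cos(α) - v*sin(α), y = u*sin(α) + v*cos(α)
g'_{ij} = (∂x^k/∂x'^i)(∂x^l/∂x'^j) g_{kl}; with g_{kl} = δ_{kl} this is Σ_k (∂x^k/∂x'^i)(∂x^k/∂x'^j).
Jacobian: ∂x/∂u = cos(α), ∂x/∂v = -sin(α), ∂y/∂u = sin(α), ∂y/∂v = cos(α)
g'_{uu} = (cos(α))(cos(α)) + (sin(α))(sin(α)) = 1
g'_{uv} = (cos(α))(-sin(α)) + (sin(α))(cos(α)) = 0
g'_{vv} = (-sin(α))(-sin(α)) + (cos(α))(cos(α)) = 1
g'_{ij} = diag(1, 1)
The Euclidean metric is invariant under rotations.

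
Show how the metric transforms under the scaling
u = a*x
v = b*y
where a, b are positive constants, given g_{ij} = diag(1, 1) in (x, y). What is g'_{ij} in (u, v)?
Invert the transformation: x = u/a, y = v/b
g'_{ij} = (∂x^k/∂x'^i)(∂x^l/∂x'^j) g_{kl}; with g_{kl} = δ_{kl} this is Σ_k (∂x^k/∂x'^i)(∂x^k/∂x'^j).
Jacobian: ∂x/∂u = 1/a, ∂x/∂v = 0, ∂y/∂u = 0, ∂y/∂v = 1/b
g'_{uu} = (1/a)(1/a) + (0)(0) = 1/a^2
g'_{uv} = (1/a)(0) + (0)(1/b) = 0
g'_{vv} = (0)(0) + (1/b)(1/b) = 1/b^2
g'_{ij} = diag(1/a^2, 1/b^2)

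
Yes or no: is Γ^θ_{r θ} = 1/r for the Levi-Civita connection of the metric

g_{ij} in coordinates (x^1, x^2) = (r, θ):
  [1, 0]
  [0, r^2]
Γ^θ_{r θ} = (1/2) g^{θθ} (∂_r g_{θθ} + ∂_θ g_{θr} - ∂_θ g_{rθ}) = (1/2)(1/r^2)((2*r) + (0) - (0)) = 1/r
This equals the proposed value 1/r.
Yes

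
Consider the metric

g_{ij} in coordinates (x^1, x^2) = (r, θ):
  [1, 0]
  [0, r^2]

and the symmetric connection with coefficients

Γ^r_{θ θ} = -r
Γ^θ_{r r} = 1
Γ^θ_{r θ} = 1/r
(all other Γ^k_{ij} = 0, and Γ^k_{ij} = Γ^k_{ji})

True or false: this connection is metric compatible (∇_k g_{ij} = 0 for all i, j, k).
Using ∇_k g_{ij} = ∂_k g_{ij} - Γ^m_{ki} g_{mj} - Γ^m_{kj} g_{im}:
∇_r g_{rθ} = (0) - (r^2) - (0) = -r^2 ≠ 0
So the connection is not metric compatible (it is not the Levi-Civita connection).
False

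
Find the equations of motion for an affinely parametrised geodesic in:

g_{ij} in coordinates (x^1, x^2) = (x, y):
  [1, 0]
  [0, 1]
Geodesic equation: d^2x^k/dλ^2 + Γ^k_{ij} (dx^i/dλ)(dx^j/dλ) = 0.
All Christoffel symbols vanish, so the geodesics are straight lines:
d^2x/dλ^2 = 0
d^2y/dλ^2 = 0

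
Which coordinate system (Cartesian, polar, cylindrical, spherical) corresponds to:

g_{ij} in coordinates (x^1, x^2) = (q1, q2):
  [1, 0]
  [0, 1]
All components are constant and the metric is the identity, i.e. orthonormal rectilinear coordinates.
Cartesian (2D) coordinates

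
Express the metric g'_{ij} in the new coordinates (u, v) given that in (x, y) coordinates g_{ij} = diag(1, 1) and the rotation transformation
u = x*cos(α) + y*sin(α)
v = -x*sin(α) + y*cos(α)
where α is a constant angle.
Invert the transformation: x = u*cos(α) - v*sin(α), y = u*sin(α) + v*cos(α)
g'_{ij} = (∂x^k/∂x'^i)(∂x^l/∂x'^j) g_{kl}; with g_{kl} = δ_{kl} this is Σ_k (∂x^k/∂x'^i)(∂x^k/∂x'^j).
Jacobian: ∂x/∂u = cos(α), ∂x/∂v = -sin(α), ∂y/∂u = sin(α), ∂y/∂v = cos(α)
g'_{uu} = (cos(α))(cos(α)) + (sin(α))(sin(α)) = 1
g'_{uv} = (cos(α))(-sin(α)) + (sin(α))(cos(α)) = 0
g'_{vv} = (-sin(α))(-sin(α)) + (cos(α))(cos(α)) = 1
g'_{ij} = diag(1, 1)
The Euclidean metric is invariant under rotations.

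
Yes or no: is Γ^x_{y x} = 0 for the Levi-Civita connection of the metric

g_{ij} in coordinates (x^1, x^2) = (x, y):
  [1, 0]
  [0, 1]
Γ^x_{y x} = (1/2) g^{xx} (∂_y g_{xx} + ∂_x g_{xy} - ∂_x g_{yx}) = (1/2)(1)((0) + (0) - (0)) = 0
This equals the proposed value 0.
Yes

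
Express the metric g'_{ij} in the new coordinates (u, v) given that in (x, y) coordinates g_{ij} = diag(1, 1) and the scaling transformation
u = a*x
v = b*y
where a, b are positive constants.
Invert the transformation: x = u/a, y = v/b
g'_{ij} = (∂x^k/∂x'^i)(∂x^l/∂x'^j) g_{kl}; with g_{kl} = δ_{kl} this is Σ_k (∂x^k/∂x'^i)(∂x^k/∂x'^j).
Jacobian: ∂x/∂u = 1/a, ∂x/∂v = 0, ∂y/∂u = 0, ∂y/∂v = 1/b
g'_{uu} = (1/a)(1/a) + (0)(0) = 1/a^2
g'_{uv} = (1/a)(0) + (0)(1/b) = 0
g'_{vv} = (0)(0) + (1/b)(1/b) = 1/b^2
g'_{ij} = diag(1/a^2, 1/b^2)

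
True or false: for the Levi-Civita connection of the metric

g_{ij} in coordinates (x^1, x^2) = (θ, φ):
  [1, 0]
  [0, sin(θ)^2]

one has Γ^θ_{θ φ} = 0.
Γ^θ_{θ φ} = (1/2) g^{θθ} (∂_θ g_{θφ} + ∂_φ g_{θθ} - ∂_θ g_{θφ}) = (1/2)(1)((0) + (0) - (0)) = 0
This equals the proposed value 0.
True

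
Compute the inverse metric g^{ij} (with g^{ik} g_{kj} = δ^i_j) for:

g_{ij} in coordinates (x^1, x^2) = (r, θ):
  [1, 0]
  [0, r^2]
The metric is diagonal, so g^{ij} is diagonal with entries 1/g_{ii}: diag(1, 1/(r^2)).
g^{ij}:
  [1, 0]
  [0, 1/r^2]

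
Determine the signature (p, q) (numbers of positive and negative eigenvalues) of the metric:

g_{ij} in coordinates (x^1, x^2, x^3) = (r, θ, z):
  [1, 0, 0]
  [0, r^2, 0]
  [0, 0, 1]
The metric is diagonal, so its eigenvalues are the diagonal entries: 1, r^2, 1 (at a generic point, where coordinate-dependent entries are positive).
3 positive, 0 negative.
(3, 0) - Riemannian (positive definite)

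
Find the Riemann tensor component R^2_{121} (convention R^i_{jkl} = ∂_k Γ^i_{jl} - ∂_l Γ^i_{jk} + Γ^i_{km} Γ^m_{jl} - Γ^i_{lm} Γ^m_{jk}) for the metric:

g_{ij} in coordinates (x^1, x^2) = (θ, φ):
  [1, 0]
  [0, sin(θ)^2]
Non-zero Christoffel symbols (Γ^k_{ij} = Γ^k_{ji}):
Γ^θ_{φ φ} = -sin(2*θ)/2
Γ^φ_{θ φ} = 1/tan(θ)
R^φ_{θ φ θ} = ∂_φ Γ^φ_{θ θ} - ∂_θ Γ^φ_{θ φ} + Γ^φ_{φ m} Γ^m_{θ θ} - Γ^φ_{θ m} Γ^m_{θ φ}
  = (0) - (-1/sin(θ)^2) + (0) - (1/tan(θ)^2) = 1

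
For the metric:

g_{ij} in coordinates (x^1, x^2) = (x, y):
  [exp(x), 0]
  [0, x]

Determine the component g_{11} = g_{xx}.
With x^1 = x, x^2 = y, g_{11} = g_{xx} is the row-1, column-1 entry of the matrix.
g_{11} = exp(x)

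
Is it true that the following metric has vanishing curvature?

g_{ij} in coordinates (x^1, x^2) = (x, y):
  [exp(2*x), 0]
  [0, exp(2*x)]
Non-zero Christoffel symbols:
Γ^x_{x x} = 1
Γ^x_{y y} = -1
Γ^y_{x y} = 1
Ricci tensor: R_{xx} = 0, R_{xy} = 0, R_{yy} = 0
All R_{ij} vanish; in 2 dimensions the Riemann tensor is fully determined by the Ricci tensor, so R^i_{jkl} = 0: the metric is flat (curvilinear coordinates on flat space).
Yes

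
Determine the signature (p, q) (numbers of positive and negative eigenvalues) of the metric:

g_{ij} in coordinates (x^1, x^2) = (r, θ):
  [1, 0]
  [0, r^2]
The metric is diagonal, so its eigenvalues are the diagonal entries: 1, r^2 (at a generic point, where coordinate-dependent entries are positive).
2 positive, 0 negative.
(2, 0) - Riemannian (positive definite)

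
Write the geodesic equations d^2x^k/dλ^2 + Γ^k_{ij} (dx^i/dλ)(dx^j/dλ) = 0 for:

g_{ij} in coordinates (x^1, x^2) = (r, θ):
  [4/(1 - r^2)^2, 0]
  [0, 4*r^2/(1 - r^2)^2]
Geodesic equation: d^2x^k/dλ^2 + Γ^k_{ij} (dx^i/dλ)(dx^j/dλ) = 0.
Non-zero Christoffel symbols:
Γ^r_{r r} = 2*r/(1 - r^2)
Γ^r_{θ θ} = (r^3 + r)/(r^2 - 1)
Γ^θ_{r θ} = (-r^2 - 1)/(r^3 - r)
Substituting (the symmetric pair Γ^k_{ij}, Γ^k_{ji} combines into a factor 2):
d^2r/dλ^2 + (2*r/(1 - r^2)) (dr/dλ)^2 + ((r^3 + r)/(r^2 - 1)) (dθ/dλ)^2 = 0
d^2θ/dλ^2 + ((-2*r^2 - 2)/(r^3 - r)) (dr/dλ)(dθ/dλ) = 0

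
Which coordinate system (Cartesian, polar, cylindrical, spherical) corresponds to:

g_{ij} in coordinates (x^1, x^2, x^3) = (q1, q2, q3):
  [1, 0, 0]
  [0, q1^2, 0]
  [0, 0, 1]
The line element ds^2 = dq1^2 + q1^2 dq2^2 + dq3^2 is dr^2 + r^2 dθ^2 + dz^2 with q1 = r, q2 = θ, q3 = z.
cylindrical coordinates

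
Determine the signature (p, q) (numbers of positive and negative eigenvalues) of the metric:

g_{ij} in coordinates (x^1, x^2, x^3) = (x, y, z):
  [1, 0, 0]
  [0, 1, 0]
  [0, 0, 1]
The metric is diagonal, so its eigenvalues are the diagonal entries: 1, 1, 1 (at a generic point, where coordinate-dependent entries are positive).
3 positive, 0 negative.
(3, 0) - Riemannian (positive definite)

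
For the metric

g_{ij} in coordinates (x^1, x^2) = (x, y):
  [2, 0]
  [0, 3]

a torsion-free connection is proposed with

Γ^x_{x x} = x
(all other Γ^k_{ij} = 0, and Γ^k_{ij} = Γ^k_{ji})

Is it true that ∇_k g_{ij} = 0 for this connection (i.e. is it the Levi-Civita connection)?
Using ∇_k g_{ij} = ∂_k g_{ij} - Γ^m_{ki} g_{mj} - Γ^m_{kj} g_{im}:
∇_x g_{xx} = (0) - (2*x) - (2*x) = -4*x ≠ 0
So the connection is not metric compatible (it is not the Levi-Civita connection).
No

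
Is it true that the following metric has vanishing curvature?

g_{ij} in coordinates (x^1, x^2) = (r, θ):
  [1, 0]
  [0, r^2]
Non-zero Christoffel symbols:
Γ^r_{θ θ} = -r
Γ^θ_{r θ} = 1/r
Ricci tensor: R_{rr} = 0, R_{rθ} = 0, R_{θθ} = 0
All R_{ij} vanish; in 2 dimensions the Riemann tensor is fully determined by the Ricci tensor, so R^i_{jkl} = 0: the metric is flat (curvilinear coordinates on flat space).
Yes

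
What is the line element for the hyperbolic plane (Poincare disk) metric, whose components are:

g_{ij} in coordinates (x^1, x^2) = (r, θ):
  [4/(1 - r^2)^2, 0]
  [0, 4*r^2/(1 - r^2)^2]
ds^2 = g_{ij} dx^i dx^j; only the non-zero components contribute.
ds^2 = (4/(1 - r^2)^2) dr^2 + (4*r^2/(1 - r^2)^2) dθ^2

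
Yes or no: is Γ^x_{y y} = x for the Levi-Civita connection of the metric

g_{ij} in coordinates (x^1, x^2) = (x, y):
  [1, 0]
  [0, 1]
Γ^x_{y y} = (1/2) g^{xx} (∂_y g_{xy} + ∂_y g_{xy} - ∂_x g_{yy}) = (1/2)(1)((0) + (0) - (0)) = 0
This differs from the proposed value x.
No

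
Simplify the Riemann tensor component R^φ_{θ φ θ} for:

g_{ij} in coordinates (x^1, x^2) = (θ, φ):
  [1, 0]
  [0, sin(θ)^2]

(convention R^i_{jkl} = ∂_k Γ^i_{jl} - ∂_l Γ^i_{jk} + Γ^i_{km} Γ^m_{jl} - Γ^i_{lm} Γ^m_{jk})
Non-zero Christoffel symbols (Γ^k_{ij} = Γ^k_{ji}):
Γ^θ_{φ φ} = -sin(2*θ)/2
Γ^φ_{θ φ} = 1/tan(θ)
R^φ_{θ φ θ} = ∂_φ Γ^φ_{θ θ} - ∂_θ Γ^φ_{θ φ} + Γ^φ_{φ m} Γ^m_{θ θ} - Γ^φ_{θ m} Γ^m_{θ φ}
  = (0) - (-1/sin(θ)^2) + (0) - (1/tan(θ)^2) = 1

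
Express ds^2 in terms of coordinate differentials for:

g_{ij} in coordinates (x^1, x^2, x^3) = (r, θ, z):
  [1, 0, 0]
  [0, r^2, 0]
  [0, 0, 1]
ds^2 = g_{ij} dx^i dx^j; only the non-zero components contribute.
ds^2 = dr^2 + r^2 dθ^2 + dz^2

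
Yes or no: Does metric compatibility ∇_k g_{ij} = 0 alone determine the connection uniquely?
One also needs vanishing torsion; metric compatibility plus torsion-freeness singles out the Levi-Civita connection.
No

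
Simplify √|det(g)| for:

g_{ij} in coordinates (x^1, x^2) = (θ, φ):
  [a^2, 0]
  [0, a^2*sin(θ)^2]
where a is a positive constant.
det(g) = a^4*sin(θ)^2
√|det(g)| = a^2*sin(θ) (taking 0 < θ < π so that |sin(θ)| = sin(θ))
Volume element: dV = a^2*sin(θ) dθ dφ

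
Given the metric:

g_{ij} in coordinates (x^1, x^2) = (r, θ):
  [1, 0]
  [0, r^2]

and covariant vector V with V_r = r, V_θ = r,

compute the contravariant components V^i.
Inverse metric (diagonal): g^{rr} = 1, g^{θθ} = 1/r^2
V^i = g^{ij} V_j:
V^r = (1)(r) + (0)(r) = r
V^θ = (0)(r) + (1/r^2)(r) = 1/r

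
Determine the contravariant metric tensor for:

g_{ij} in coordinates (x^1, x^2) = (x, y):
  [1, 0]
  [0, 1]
The metric is diagonal, so g^{ij} is diagonal with entries 1/g_{ii}: diag(1, 1).
g^{ij}:
  [1, 0]
  [0, 1]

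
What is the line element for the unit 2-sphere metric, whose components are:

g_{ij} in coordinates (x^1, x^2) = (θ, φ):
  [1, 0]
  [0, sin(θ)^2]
ds^2 = g_{ij} dx^i dx^j; only the non-zero components contribute.
ds^2 = dθ^2 + sin(θ)^2 dφ^2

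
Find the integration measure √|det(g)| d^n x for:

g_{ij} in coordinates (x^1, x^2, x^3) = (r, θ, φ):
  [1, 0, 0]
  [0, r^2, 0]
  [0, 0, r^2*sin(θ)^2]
det(g) = r^4*sin(θ)^2
√|det(g)| = r^2*sin(θ) (taking 0 < θ < π so that |sin(θ)| = sin(θ))
Volume element: dV = r^2*sin(θ) dr dθ dφ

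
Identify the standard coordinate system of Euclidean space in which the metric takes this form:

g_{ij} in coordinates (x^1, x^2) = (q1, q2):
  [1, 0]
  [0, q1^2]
The line element ds^2 = dq1^2 + q1^2 dq2^2 is dr^2 + r^2 dθ^2 with q1 = r, q2 = θ.
polar coordinates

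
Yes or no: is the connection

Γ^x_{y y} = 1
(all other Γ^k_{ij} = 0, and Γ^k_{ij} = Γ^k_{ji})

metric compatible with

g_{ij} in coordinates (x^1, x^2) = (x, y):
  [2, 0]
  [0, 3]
Using ∇_k g_{ij} = ∂_k g_{ij} - Γ^m_{ki} g_{mj} - Γ^m_{kj} g_{im}:
∇_y g_{xy} = (0) - (0) - (2) = -2 ≠ 0
So the connection is not metric compatible (it is not the Levi-Civita connection).
No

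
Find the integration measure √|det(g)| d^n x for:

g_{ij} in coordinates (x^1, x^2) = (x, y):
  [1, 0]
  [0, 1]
det(g) = 1
√|det(g)| = 1
Volume element: dV = 1 dx dy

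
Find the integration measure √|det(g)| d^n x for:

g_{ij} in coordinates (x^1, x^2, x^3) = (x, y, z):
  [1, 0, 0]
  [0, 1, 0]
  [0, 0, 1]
det(g) = 1
√|det(g)| = 1
Volume element: dV = 1 dx dy dz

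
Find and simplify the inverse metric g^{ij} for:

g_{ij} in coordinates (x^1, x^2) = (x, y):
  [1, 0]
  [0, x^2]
The metric is diagonal, so g^{ij} is diagonal with entries 1/g_{ii}: diag(1, 1/(x^2)).
g^{ij}:
  [1, 0]
  [0, 1/x^2]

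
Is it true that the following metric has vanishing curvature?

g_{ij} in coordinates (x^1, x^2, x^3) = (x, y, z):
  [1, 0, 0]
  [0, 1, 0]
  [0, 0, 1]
All metric components are constant, so every Christoffel symbol vanishes and R^i_{jkl} = 0.
Yes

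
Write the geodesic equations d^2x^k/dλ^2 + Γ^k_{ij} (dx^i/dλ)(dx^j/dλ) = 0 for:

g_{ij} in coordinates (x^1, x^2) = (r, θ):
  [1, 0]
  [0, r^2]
Geodesic equation: d^2x^k/dλ^2 + Γ^k_{ij} (dx^i/dλ)(dx^j/dλ) = 0.
Non-zero Christoffel symbols:
Γ^r_{θ θ} = -r
Γ^θ_{r θ} = 1/r
Substituting (the symmetric pair Γ^k_{ij}, Γ^k_{ji} combines into a factor 2):
d^2r/dλ^2 - r (dθ/dλ)^2 = 0
d^2θ/dλ^2 + (2/r) (dr/dλ)(dθ/dλ) = 0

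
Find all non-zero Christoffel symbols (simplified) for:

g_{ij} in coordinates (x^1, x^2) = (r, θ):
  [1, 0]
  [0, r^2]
Using Γ^k_{ij} = (1/2) g^{km} (∂_i g_{mj} + ∂_j g_{mi} - ∂_m g_{ij}); the metric is diagonal, so only the m = k term contributes.
Non-zero symbols (using the symmetry Γ^k_{ij} = Γ^k_{ji}):
Γ^r_{θ θ} = (1/2) g^{rr} (∂_θ g_{rθ} + ∂_θ g_{rθ} - ∂_r g_{θθ}) = (1/2)(1)((0) + (0) - (2*r)) = -r
Γ^θ_{r θ} = (1/2) g^{θθ} (∂_r g_{θθ} + ∂_θ g_{θr} - ∂_θ g_{rθ}) = (1/2)(1/r^2)((2*r) + (0) - (0)) = 1/r
All other Christoffel symbols are zero.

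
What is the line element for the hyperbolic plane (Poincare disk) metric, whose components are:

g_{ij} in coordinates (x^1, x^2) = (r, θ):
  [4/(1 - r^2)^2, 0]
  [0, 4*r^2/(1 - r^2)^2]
ds^2 = g_{ij} dx^i dx^j; only the non-zero components contribute.
ds^2 = (4/(1 - r^2)^2) dr^2 + (4*r^2/(1 - r^2)^2) dθ^2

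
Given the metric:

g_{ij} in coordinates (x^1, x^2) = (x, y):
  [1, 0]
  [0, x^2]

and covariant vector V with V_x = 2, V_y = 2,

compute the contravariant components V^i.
Inverse metric (diagonal): g^{xx} = 1, g^{yy} = 1/x^2
V^i = g^{ij} V_j:
V^x = (1)(2) + (0)(2) = 2
V^y = (0)(2) + (1/x^2)(2) = 2/x^2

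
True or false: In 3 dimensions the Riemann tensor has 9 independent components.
n^2(n^2-1)/12 = 9·8/12 = 6 independent components for n = 3.
False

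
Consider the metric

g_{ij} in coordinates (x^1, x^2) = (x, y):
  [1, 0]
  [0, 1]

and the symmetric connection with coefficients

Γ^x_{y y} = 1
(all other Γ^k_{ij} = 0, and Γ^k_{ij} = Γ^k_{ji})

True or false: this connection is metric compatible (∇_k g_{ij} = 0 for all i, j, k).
Using ∇_k g_{ij} = ∂_k g_{ij} - Γ^m_{ki} g_{mj} - Γ^m_{kj} g_{im}:
∇_y g_{xy} = (0) - (0) - (1) = -1 ≠ 0
So the connection is not metric compatible (it is not the Levi-Civita connection).
False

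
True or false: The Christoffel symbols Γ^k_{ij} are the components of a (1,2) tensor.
Under a change of coordinates Γ picks up an inhomogeneous term ∂²x/∂x'∂x'; e.g. Γ = 0 in Cartesian coordinates but Γ^r_{θθ} = -r in polar coordinates on the same flat plane.
False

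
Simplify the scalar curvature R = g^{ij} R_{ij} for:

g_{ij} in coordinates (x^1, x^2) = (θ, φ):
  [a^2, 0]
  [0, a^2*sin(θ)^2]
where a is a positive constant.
Non-zero Christoffel symbols (Γ^k_{ij} = Γ^k_{ji}):
Γ^θ_{φ φ} = -sin(2*θ)/2
Γ^φ_{θ φ} = 1/tan(θ)
Ricci tensor (R_{ij} = R^k_{ikj}): R_{θθ} = 1, R_{θφ} = 0, R_{φφ} = sin(θ)^2
Inverse metric: g^{θθ} = 1/a^2, g^{φφ} = 1/(a^2*sin(θ)^2)
R = g^{ij} R_{ij} = (1/a^2)(1) + (1/(a^2*sin(θ)^2))(sin(θ)^2) = 2/a^2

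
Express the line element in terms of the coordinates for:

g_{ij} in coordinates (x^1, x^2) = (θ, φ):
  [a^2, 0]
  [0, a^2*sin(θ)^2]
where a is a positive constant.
ds^2 = g_{ij} dx^i dx^j; only the non-zero components contribute.
ds^2 = a^2 dθ^2 + a^2*sin(θ)^2 dφ^2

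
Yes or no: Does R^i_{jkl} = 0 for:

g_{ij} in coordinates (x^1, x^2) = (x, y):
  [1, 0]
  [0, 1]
All metric components are constant, so every Christoffel symbol vanishes and R^i_{jkl} = 0.
Yes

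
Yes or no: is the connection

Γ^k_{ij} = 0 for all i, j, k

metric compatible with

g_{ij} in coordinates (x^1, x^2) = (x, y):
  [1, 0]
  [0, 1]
Using ∇_k g_{ij} = ∂_k g_{ij} - Γ^m_{ki} g_{mj} - Γ^m_{kj} g_{im}:
e.g. ∇_x g_{xy} = (0) - (0) - (0) = 0
Every component ∇_k g_{ij} vanishes: the connection is metric compatible.
Yes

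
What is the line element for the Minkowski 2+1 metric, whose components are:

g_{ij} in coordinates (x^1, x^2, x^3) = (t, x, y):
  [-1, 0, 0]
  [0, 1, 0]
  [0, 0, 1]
ds^2 = g_{ij} dx^i dx^j; only the non-zero components contribute.
ds^2 = -dt^2 + dx^2 + dy^2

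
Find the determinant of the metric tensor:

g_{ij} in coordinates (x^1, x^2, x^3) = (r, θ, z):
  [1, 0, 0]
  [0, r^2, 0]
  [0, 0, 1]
Diagonal metric: det(g) = g_{11}·g_{22}·g_{33}
= (1)·(r^2)·(1)
det(g) = r^2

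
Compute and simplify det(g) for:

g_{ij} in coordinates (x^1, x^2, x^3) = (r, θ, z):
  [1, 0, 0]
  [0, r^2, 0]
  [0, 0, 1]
Diagonal metric: det(g) = g_{11}·g_{22}·g_{33}
= (1)·(r^2)·(1)
det(g) = r^2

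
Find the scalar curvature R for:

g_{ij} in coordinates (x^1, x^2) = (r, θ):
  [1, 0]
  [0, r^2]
Non-zero Christoffel symbols (Γ^k_{ij} = Γ^k_{ji}):
Γ^r_{θ θ} = -r
Γ^θ_{r θ} = 1/r
Ricci tensor (R_{ij} = R^k_{ikj}): R_{rr} = 0, R_{rθ} = 0, R_{θθ} = 0
Inverse metric: g^{rr} = 1, g^{θθ} = 1/r^2
R = g^{ij} R_{ij} = (1)(0) + (1/r^2)(0) = 0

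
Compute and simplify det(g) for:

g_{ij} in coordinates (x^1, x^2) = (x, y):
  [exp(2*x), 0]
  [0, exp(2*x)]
For a 2×2 metric: det(g) = g_{11}·g_{22} - g_{12}·g_{21}
= (exp(2*x))·(exp(2*x)) - (0)·(0)
= exp(4*x) - 0
det(g) = exp(4*x)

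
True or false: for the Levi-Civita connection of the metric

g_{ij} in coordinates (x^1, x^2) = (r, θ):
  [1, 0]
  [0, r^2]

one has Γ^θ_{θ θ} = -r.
Γ^θ_{θ θ} = (1/2) g^{θθ} (∂_θ g_{θθ} + ∂_θ g_{θθ} - ∂_θ g_{θθ}) = (1/2)(1/r^2)((0) + (0) - (0)) = 0
This differs from the proposed value -r.
False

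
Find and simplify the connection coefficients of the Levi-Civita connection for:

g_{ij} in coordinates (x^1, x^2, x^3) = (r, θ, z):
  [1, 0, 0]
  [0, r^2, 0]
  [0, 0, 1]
Using Γ^k_{ij} = (1/2) g^{km} (∂_i g_{mj} + ∂_j g_{mi} - ∂_m g_{ij}); the metric is diagonal, so only the m = k term contributes.
Non-zero symbols (using the symmetry Γ^k_{ij} = Γ^k_{ji}):
Γ^r_{θ θ} = (1/2) g^{rr} (∂_θ g_{rθ} + ∂_θ g_{rθ} - ∂_r g_{θθ}) = (1/2)(1)((0) + (0) - (2*r)) = -r
Γ^θ_{r θ} = (1/2) g^{θθ} (∂_r g_{θθ} + ∂_θ g_{θr} - ∂_θ g_{rθ}) = (1/2)(1/r^2)((2*r) + (0) - (0)) = 1/r
All other Christoffel symbols are zero.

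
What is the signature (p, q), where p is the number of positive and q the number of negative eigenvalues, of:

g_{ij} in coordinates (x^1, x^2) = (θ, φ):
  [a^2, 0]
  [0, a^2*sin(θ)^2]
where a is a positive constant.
The metric is diagonal, so its eigenvalues are the diagonal entries: a^2, a^2*sin(θ)^2 (at a generic point, where coordinate-dependent entries are positive).
2 positive, 0 negative.
(2, 0) - Riemannian (positive definite)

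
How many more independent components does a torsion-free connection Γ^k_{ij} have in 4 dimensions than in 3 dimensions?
Independent components in n dimensions: n × n(n+1)/2 = n^2(n+1)/2.
4D: 4 × 10 = 40
3D: 3 × 6 = 18
Difference = 40 - 18 = 22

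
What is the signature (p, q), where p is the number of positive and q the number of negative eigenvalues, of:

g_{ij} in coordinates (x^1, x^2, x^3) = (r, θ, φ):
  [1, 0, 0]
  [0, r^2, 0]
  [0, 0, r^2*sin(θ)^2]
The metric is diagonal, so its eigenvalues are the diagonal entries: 1, r^2, r^2*sin(θ)^2 (at a generic point, where coordinate-dependent entries are positive).
3 positive, 0 negative.
(3, 0) - Riemannian (positive definite)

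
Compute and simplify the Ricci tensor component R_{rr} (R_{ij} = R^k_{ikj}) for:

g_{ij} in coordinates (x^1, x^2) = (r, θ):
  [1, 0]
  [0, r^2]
Non-zero Christoffel symbols (Γ^k_{ij} = Γ^k_{ji}):
Γ^r_{θ θ} = -r
Γ^θ_{r θ} = 1/r
R^r_{r r r} = 0 (a repeated index in an antisymmetric pair)
R^θ_{r θ r} = ∂_θ Γ^θ_{r r} - ∂_r Γ^θ_{r θ} + Γ^θ_{θ m} Γ^m_{r r} - Γ^θ_{r m} Γ^m_{r θ}
  = (0) - (-1/r^2) + (0) - (1/r^2) = 0
R_{rr} = R^r_{r r r} + R^θ_{r θ r} = (0) + (0) = 0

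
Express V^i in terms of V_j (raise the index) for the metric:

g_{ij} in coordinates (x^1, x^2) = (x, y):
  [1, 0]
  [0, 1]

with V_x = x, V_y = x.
Inverse metric (diagonal): g^{xx} = 1, g^{yy} = 1
V^i = g^{ij} V_j:
V^x = (1)(x) + (0)(x) = x
V^y = (0)(x) + (1)(x) = x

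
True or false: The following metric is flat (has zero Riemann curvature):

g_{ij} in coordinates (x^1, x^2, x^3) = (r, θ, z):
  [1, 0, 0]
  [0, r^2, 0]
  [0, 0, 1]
Non-zero Christoffel symbols:
Γ^r_{θ θ} = -r
Γ^θ_{r θ} = 1/r
Ricci tensor: R_{rr} = 0, R_{rθ} = 0, R_{rz} = 0, R_{θθ} = 0, R_{θz} = 0, R_{zz} = 0
All R_{ij} vanish; in 3 dimensions the Riemann tensor is fully determined by the Ricci tensor, so R^i_{jkl} = 0: the metric is flat (curvilinear coordinates on flat space).
True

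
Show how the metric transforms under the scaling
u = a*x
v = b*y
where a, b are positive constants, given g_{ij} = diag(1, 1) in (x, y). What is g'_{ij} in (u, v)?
Invert the transformation: x = u/a, y = v/b
g'_{ij} = (∂x^k/∂x'^i)(∂x^l/∂x'^j) g_{kl}; with g_{kl} = δ_{kl} this is Σ_k (∂x^k/∂x'^i)(∂x^k/∂x'^j).
Jacobian: ∂x/∂u = 1/a, ∂x/∂v = 0, ∂y/∂u = 0, ∂y/∂v = 1/b
g'_{uu} = (1/a)(1/a) + (0)(0) = 1/a^2
g'_{uv} = (1/a)(0) + (0)(1/b) = 0
g'_{vv} = (0)(0) + (1/b)(1/b) = 1/b^2
g'_{ij} = diag(1/a^2, 1/b^2)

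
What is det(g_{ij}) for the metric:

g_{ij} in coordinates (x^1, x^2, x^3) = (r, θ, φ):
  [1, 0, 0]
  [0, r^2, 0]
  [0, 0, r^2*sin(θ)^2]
Diagonal metric: det(g) = g_{11}·g_{22}·g_{33}
= (1)·(r^2)·(r^2*sin(θ)^2)
det(g) = r^4*sin(θ)^2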